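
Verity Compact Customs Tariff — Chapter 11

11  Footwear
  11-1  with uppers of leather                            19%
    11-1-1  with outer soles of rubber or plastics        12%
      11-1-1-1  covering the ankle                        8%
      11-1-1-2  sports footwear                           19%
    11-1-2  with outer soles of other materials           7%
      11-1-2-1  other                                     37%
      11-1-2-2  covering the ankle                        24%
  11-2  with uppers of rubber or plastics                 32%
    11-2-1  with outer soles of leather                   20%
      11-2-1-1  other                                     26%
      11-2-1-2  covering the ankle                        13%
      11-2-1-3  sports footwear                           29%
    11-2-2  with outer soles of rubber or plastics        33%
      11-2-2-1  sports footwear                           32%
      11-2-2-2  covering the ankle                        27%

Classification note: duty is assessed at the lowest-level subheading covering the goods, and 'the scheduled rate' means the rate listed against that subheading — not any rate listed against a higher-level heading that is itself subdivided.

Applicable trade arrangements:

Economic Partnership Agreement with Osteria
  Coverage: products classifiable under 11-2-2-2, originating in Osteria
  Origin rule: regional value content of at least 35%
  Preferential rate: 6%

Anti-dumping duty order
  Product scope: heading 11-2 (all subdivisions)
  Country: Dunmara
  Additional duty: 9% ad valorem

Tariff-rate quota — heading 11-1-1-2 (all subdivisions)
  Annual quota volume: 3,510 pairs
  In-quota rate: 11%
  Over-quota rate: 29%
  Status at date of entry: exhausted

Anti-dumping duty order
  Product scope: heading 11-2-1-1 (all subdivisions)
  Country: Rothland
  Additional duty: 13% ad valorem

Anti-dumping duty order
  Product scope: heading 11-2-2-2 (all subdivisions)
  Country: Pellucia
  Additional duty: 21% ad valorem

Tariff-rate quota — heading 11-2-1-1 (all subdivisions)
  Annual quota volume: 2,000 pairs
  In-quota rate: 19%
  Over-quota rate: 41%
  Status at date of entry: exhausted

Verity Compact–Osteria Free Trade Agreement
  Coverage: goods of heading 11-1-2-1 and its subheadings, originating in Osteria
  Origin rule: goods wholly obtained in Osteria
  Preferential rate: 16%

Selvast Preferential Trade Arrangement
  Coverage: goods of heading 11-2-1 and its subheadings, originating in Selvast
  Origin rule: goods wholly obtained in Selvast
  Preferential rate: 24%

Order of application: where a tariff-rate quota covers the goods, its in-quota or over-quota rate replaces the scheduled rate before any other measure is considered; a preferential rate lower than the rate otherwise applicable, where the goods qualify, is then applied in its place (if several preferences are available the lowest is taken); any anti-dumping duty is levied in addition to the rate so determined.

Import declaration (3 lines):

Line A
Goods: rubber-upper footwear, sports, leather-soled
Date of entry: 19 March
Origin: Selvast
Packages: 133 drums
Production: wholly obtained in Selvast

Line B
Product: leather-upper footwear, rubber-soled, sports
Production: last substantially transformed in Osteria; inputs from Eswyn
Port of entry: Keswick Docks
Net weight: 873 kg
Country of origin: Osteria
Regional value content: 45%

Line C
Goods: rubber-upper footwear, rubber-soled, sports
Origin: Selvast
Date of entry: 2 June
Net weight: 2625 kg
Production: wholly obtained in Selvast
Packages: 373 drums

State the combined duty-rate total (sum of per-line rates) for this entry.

Line A: rubber-upper → 11-2; leather-soled → 11-2-1; sports → 11-2-1-3. Scheduled 29%. Selvast agreement on 11-2-1: wholly obtained → 24% available; preferential 24%. → 24%.
Line B: leather-upper → 11-1; rubber-soled → 11-1-1; sports → 11-1-1-2. Scheduled 19%. quota on 11-1-1-2 exhausted → over-quota 29%; Osteria agreement on 11-2-2-2: 11-1-1-2 not covered; Osteria agreement on 11-1-2-1: 11-1-1-2 not covered. → 29%.
Line C: rubber-upper → 11-2; rubber-soled → 11-2-2; sports → 11-2-2-1. Scheduled 32%. Selvast agreement on 11-2-1: 11-2-2-1 not covered. → 32%.
Sum: 24% + 29% + 32% = 85%.

85%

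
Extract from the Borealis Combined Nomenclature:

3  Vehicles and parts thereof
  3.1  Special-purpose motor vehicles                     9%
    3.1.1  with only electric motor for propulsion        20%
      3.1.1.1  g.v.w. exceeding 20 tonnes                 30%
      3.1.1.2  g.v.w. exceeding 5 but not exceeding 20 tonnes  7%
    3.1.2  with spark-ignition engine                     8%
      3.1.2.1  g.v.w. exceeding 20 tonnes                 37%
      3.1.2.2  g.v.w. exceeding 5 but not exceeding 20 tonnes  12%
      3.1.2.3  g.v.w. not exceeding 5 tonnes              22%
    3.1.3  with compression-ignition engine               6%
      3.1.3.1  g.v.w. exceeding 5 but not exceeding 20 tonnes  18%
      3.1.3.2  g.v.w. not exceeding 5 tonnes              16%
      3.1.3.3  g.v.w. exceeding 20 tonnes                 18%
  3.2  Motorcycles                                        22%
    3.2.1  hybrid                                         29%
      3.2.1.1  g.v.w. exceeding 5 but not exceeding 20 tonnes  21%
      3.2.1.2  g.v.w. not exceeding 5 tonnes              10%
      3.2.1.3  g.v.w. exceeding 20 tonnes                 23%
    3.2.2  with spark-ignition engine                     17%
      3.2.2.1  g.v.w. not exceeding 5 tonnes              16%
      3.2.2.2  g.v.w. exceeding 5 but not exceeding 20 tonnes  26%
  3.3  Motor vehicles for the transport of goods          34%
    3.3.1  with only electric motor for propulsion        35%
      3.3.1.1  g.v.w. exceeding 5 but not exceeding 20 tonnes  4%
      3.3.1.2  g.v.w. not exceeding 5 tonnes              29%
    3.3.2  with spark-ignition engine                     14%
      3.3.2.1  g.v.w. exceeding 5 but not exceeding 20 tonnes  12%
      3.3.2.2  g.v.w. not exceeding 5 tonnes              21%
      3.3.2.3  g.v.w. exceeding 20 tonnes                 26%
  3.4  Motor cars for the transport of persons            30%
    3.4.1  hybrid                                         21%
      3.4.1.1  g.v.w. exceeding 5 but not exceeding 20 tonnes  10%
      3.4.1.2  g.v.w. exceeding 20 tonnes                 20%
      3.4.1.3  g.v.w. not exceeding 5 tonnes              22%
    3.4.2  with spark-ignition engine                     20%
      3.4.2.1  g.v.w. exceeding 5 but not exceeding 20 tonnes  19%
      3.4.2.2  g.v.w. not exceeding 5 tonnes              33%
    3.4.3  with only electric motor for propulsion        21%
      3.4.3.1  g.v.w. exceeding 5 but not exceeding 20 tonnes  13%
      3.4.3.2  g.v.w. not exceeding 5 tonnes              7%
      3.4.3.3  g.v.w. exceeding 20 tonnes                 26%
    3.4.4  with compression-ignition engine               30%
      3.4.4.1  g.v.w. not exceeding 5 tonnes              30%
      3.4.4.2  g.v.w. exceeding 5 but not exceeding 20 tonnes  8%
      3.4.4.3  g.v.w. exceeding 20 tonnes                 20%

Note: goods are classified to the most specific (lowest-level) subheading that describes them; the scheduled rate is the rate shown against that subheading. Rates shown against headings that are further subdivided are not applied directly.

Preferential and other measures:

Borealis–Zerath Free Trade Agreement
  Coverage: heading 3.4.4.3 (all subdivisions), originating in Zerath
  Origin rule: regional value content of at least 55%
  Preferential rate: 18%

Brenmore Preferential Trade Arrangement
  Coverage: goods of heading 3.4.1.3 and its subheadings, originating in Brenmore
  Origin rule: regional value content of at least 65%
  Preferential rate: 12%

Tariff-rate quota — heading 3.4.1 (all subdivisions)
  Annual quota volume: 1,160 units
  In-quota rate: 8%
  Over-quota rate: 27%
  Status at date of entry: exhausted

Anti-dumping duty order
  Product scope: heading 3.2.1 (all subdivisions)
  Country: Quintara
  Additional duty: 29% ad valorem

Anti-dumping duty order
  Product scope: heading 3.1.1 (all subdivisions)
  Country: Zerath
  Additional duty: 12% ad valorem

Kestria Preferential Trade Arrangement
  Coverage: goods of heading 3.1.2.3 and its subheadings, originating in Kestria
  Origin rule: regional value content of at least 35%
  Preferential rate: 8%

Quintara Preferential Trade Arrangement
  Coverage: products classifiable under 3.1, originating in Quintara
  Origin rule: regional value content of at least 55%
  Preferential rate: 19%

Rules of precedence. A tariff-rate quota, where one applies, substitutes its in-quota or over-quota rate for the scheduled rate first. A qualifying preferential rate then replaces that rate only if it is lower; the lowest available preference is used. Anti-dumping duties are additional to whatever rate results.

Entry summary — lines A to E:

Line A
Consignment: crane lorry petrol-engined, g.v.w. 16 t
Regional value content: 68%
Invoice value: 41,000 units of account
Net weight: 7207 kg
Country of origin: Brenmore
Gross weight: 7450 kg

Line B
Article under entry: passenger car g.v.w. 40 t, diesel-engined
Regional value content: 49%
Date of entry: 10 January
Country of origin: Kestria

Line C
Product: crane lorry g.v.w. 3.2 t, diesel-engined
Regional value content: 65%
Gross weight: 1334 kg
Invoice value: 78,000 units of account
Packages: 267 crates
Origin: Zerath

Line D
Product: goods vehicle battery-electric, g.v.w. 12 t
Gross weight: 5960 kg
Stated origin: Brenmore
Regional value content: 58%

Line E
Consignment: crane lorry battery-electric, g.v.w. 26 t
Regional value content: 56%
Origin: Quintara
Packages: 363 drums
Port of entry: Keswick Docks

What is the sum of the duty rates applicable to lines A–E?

71%

Line A: crane lorry → 3.1; petrol-engined → 3.1.2; g.v.w. 16 t → 3.1.2.2. Scheduled 12%. Brenmore agreement on 3.4.1.3: 3.1.2.2 not covered. → 12%.
Line B: passenger car → 3.4; diesel-engined → 3.4.4; g.v.w. 40 t → 3.4.4.3. Scheduled 20%. Kestria agreement on 3.1.2.3: 3.4.4.3 not covered. → 20%.
Line C: crane lorry → 3.1; diesel-engined → 3.1.3; g.v.w. 3.2 t → 3.1.3.2. Scheduled 16%. Zerath agreement on 3.4.4.3: 3.1.3.2 not covered. → 16%.
Line D: goods vehicle → 3.3; battery-electric → 3.3.1; g.v.w. 12 t → 3.3.1.1. Scheduled 4%. Brenmore agreement on 3.4.1.3: 3.3.1.1 not covered. → 4%.
Line E: crane lorry → 3.1; battery-electric → 3.1.1; g.v.w. 26 t → 3.1.1.1. Scheduled 30%. Quintara agreement on 3.1: RVC ≥ 55% → 19% available; preferential 19%. → 19%.
Sum: 12% + 20% + 16% + 4% + 19% = 71%.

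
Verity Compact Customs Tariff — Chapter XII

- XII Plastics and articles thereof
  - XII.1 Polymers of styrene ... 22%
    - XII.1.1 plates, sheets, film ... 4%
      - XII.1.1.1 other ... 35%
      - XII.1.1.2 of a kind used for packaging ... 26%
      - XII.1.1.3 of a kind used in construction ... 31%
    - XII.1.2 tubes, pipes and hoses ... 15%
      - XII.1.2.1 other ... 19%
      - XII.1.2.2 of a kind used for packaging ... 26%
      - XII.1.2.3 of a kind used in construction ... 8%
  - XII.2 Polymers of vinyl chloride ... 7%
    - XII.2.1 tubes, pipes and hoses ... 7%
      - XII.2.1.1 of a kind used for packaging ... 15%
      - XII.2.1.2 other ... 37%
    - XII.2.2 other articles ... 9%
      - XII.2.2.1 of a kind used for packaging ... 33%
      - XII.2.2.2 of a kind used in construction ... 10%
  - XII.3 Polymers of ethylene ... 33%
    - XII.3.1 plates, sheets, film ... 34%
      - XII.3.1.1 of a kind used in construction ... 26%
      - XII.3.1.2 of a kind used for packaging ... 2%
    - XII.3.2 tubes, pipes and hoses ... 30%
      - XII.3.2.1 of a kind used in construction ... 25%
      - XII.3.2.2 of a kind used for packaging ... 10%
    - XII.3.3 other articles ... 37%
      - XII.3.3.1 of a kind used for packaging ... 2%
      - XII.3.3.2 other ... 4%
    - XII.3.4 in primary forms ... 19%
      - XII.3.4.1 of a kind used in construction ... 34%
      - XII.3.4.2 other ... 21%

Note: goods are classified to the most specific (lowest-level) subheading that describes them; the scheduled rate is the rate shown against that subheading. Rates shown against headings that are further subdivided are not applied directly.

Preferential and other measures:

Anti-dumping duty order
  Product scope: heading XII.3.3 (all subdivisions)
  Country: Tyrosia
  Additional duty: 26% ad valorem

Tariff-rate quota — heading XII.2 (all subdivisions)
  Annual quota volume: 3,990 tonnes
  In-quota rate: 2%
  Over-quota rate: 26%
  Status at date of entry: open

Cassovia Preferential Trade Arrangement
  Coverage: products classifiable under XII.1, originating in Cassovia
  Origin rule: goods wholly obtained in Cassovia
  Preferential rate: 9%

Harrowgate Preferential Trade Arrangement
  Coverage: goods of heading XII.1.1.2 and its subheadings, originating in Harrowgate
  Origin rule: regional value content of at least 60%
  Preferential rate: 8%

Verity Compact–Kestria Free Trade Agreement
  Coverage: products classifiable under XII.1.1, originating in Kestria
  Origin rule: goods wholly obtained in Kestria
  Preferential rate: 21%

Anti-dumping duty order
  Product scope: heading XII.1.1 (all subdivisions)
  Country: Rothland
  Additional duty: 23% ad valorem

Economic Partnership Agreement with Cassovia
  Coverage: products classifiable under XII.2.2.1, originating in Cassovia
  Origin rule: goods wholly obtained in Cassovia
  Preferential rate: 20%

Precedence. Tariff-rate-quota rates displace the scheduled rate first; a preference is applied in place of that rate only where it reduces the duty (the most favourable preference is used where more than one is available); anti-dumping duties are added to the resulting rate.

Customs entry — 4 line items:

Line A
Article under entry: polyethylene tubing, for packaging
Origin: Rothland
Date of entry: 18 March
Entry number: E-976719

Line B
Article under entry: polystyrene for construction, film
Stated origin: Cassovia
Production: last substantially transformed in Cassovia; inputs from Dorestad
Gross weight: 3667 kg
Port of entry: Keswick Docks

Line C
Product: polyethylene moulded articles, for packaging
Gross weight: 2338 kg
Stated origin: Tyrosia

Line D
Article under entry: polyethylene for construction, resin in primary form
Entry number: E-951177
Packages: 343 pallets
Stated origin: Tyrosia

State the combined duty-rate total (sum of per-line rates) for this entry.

103%

Line A: polyethylene → XII.3; tubing → XII.3.2; for packaging → XII.3.2.2. Scheduled 10%. No special measure applies. → 10%.
Line B: polystyrene → XII.1; film → XII.1.1; for construction → XII.1.1.3. Scheduled 31%. Cassovia agreement on XII.1: not wholly obtained; Cassovia agreement on XII.2.2.1: XII.1.1.3 not covered. → 31%.
Line C: polyethylene → XII.3; moulded articles → XII.3.3; for packaging → XII.3.3.1. Scheduled 2%. anti-dumping (Tyrosia, XII.3.3): +26%; total 2% + 26% = 28%. → 28%.
Line D: polyethylene → XII.3; resin in primary form → XII.3.4; for construction → XII.3.4.1. Scheduled 34%. No special measure applies. → 34%.
Sum: 10% + 31% + 28% + 34% = 103%.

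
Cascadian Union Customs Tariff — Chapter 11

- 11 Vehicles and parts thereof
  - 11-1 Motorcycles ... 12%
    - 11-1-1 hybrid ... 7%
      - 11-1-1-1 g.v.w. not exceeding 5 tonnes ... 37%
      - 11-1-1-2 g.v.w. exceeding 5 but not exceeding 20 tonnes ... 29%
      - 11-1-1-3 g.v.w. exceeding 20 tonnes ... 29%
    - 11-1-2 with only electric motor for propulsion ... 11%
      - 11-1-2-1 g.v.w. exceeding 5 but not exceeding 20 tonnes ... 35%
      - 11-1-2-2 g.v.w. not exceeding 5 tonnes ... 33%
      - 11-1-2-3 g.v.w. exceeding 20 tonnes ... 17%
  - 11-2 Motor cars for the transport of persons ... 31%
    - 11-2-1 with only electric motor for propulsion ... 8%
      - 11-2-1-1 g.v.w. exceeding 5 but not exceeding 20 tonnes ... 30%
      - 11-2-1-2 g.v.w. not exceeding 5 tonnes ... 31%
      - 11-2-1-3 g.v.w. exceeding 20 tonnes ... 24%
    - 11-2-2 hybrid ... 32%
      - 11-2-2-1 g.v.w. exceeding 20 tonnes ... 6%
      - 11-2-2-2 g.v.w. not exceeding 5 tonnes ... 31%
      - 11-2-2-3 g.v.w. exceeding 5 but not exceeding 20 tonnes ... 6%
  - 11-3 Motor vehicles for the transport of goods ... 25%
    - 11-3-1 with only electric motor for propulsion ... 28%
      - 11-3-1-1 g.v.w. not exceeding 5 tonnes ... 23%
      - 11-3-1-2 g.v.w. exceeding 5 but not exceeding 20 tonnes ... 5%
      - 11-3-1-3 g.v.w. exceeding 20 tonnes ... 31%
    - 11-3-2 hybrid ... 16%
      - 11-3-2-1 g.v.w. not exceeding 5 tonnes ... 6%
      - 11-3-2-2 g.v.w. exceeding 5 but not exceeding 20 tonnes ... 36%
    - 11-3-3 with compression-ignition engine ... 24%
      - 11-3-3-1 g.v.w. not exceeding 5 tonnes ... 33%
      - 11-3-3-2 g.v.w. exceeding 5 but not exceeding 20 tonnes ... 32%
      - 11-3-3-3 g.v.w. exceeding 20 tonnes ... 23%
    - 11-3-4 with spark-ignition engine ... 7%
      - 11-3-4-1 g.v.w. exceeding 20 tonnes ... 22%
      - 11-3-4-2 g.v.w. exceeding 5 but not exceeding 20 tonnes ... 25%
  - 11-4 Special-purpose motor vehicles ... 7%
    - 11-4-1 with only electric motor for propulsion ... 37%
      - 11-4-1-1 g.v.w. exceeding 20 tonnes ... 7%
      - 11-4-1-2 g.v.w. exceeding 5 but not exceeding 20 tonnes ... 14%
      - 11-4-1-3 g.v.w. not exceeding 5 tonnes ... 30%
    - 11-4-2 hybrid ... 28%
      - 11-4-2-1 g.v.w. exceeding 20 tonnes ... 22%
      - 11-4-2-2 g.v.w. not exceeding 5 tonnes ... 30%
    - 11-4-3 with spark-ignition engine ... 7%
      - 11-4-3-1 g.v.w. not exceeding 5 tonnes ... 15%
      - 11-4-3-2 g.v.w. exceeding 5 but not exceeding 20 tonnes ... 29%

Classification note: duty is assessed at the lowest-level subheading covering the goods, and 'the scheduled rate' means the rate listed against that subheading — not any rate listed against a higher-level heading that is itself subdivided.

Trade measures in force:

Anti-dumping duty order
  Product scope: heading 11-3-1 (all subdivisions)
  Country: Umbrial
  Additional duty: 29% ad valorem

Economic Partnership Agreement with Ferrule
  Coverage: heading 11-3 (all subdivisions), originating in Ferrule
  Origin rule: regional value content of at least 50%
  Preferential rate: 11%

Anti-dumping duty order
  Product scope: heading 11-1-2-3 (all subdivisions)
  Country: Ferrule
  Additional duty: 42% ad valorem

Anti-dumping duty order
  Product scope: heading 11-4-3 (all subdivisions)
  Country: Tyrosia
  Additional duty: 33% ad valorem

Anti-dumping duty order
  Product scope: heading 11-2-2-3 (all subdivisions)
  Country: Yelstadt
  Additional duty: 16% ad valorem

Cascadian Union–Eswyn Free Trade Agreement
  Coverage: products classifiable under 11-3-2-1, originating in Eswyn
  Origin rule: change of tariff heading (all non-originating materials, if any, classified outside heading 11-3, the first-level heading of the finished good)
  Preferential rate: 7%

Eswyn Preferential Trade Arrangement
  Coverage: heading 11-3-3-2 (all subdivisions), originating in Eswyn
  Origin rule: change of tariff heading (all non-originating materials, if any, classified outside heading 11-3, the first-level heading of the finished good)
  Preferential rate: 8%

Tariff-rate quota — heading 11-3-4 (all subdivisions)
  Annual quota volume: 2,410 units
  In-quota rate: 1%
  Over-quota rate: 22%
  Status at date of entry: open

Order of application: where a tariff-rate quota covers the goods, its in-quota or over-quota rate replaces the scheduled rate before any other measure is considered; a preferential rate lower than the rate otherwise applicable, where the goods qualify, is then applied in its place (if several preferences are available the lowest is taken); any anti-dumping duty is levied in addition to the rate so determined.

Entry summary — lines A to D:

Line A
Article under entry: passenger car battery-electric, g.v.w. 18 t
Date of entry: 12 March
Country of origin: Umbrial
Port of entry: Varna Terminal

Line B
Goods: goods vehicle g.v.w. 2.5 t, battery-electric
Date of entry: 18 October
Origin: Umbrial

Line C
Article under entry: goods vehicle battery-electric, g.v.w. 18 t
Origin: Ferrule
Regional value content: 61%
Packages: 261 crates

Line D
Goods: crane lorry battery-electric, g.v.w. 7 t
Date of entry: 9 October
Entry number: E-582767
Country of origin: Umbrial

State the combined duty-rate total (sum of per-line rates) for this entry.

101%

Line A: passenger car → 11-2; battery-electric → 11-2-1; g.v.w. 18 t → 11-2-1-1. Scheduled 30%. No special measure applies. → 30%.
Line B: goods vehicle → 11-3; battery-electric → 11-3-1; g.v.w. 2.5 t → 11-3-1-1. Scheduled 23%. anti-dumping (Umbrial, 11-3-1): +29%; total 23% + 29% = 52%. → 52%.
Line C: goods vehicle → 11-3; battery-electric → 11-3-1; g.v.w. 18 t → 11-3-1-2. Scheduled 5%. Ferrule agreement on 11-3: RVC ≥ 50% → 11% available; preference 11% not lower than 5% → no reduction. → 5%.
Line D: crane lorry → 11-4; battery-electric → 11-4-1; g.v.w. 7 t → 11-4-1-2. Scheduled 14%. No special measure applies. → 14%.
Sum: 30% + 52% + 5% + 14% = 101%.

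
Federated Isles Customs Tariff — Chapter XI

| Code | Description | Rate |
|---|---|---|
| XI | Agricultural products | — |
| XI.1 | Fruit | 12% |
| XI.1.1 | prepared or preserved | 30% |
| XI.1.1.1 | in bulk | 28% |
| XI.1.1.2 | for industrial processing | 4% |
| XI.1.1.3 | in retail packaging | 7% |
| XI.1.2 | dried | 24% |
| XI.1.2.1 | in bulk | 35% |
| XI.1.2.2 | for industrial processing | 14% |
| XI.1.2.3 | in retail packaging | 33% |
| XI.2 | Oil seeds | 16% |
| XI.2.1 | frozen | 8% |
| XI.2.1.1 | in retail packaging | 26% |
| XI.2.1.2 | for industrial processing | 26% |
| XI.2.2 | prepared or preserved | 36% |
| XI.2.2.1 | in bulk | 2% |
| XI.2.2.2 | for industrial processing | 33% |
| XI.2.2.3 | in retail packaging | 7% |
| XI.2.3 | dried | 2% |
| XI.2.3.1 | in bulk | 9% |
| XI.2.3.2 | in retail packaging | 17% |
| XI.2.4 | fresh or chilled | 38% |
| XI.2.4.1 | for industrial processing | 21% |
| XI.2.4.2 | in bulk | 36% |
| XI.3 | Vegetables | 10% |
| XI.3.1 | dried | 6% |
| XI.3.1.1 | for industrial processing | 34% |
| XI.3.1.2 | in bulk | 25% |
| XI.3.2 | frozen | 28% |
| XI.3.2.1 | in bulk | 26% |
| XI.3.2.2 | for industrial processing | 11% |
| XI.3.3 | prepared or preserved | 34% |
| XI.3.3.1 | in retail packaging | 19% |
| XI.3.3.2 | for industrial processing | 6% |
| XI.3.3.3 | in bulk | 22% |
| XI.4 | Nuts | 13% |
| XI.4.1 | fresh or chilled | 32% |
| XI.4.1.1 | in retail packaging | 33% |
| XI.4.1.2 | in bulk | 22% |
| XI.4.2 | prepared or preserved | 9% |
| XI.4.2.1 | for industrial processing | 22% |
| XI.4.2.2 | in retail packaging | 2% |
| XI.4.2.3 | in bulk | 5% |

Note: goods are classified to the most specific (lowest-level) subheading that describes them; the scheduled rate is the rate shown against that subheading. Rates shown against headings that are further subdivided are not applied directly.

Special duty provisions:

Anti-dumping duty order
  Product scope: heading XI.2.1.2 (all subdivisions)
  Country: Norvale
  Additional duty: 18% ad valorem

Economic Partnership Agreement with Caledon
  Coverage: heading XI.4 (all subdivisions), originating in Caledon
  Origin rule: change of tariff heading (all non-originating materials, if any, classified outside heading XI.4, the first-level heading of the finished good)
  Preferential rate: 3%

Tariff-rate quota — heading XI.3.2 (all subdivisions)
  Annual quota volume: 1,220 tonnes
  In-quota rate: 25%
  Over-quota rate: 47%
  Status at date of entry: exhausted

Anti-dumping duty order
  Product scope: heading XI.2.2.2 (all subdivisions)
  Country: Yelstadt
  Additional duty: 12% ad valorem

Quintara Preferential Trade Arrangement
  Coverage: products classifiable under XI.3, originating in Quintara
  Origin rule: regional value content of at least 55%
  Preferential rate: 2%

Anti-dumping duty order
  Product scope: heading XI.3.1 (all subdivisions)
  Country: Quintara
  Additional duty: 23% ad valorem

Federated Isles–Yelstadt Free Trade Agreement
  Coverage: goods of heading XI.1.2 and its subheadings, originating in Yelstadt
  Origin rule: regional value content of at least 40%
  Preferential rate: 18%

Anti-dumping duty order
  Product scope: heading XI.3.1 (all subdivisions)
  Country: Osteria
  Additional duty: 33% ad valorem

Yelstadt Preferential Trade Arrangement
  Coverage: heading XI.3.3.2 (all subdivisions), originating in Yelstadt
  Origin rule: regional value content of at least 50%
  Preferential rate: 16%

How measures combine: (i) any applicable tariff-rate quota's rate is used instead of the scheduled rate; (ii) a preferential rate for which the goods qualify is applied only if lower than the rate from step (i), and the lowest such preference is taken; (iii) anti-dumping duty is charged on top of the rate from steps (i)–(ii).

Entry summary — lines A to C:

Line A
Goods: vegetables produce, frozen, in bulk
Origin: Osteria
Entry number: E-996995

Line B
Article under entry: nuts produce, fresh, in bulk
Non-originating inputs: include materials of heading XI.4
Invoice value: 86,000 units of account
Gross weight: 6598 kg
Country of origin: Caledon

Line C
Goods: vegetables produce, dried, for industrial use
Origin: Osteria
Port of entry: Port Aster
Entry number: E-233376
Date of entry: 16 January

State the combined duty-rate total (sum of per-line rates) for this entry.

Line A: vegetables → XI.3; frozen → XI.3.2; in bulk → XI.3.2.1. Scheduled 26%. quota on XI.3.2 exhausted → over-quota 47%. → 47%.
Line B: nuts → XI.4; fresh → XI.4.1; in bulk → XI.4.1.2. Scheduled 22%. Caledon agreement on XI.4: CTH not met. → 22%.
Line C: vegetables → XI.3; dried → XI.3.1; for industrial use → XI.3.1.1. Scheduled 34%. anti-dumping (Osteria, XI.3.1): +33%; total 34% + 33% = 67%. → 67%.
Sum: 47% + 22% + 67% = 136%.

136%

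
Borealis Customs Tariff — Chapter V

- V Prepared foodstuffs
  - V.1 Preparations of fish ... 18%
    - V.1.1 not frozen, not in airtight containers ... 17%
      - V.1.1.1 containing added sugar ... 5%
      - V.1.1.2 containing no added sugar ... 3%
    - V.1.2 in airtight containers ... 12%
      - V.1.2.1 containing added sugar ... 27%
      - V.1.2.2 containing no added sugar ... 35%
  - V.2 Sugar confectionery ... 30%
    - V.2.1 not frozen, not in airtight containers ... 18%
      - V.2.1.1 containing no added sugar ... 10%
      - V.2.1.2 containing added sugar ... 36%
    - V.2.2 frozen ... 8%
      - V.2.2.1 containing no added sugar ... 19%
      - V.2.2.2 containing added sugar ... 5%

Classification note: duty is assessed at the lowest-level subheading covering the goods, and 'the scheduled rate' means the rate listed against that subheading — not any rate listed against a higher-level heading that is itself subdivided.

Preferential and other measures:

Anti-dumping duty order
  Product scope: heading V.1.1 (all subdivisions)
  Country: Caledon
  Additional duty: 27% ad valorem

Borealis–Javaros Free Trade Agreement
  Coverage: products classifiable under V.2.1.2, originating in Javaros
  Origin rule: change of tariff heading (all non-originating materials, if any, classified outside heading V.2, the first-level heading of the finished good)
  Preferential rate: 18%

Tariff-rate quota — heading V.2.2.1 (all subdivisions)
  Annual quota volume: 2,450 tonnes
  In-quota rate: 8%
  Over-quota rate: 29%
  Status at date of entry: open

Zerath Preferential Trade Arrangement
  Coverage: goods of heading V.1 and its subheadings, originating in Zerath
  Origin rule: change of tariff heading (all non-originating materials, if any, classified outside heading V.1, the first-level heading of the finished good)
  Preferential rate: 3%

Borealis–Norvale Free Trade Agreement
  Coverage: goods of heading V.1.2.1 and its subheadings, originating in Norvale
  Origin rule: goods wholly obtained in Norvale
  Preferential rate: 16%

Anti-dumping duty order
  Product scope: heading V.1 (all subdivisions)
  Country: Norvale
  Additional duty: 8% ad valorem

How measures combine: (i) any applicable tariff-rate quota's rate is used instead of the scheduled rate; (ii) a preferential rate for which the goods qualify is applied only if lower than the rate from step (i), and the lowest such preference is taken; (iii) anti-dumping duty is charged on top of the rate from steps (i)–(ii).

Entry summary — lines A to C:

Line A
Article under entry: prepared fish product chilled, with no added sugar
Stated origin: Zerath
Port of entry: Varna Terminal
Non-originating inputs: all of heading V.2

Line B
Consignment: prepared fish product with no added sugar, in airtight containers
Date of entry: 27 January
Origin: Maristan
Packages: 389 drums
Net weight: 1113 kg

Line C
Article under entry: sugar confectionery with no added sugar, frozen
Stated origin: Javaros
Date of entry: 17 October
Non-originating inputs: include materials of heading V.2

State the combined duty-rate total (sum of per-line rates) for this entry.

46%

Line A: prepared fish product → V.1; chilled → V.1.1; with no added sugar → V.1.1.2. Scheduled 3%. Zerath agreement on V.1: CTH met → 3% available; preference 3% not lower than 3% → no reduction. → 3%.
Line B: prepared fish product → V.1; in airtight containers → V.1.2; with no added sugar → V.1.2.2. Scheduled 35%. No special measure applies. → 35%.
Line C: sugar confectionery → V.2; frozen → V.2.2; with no added sugar → V.2.2.1. Scheduled 19%. quota on V.2.2.1 open → in-quota 8%; Javaros agreement on V.2.1.2: V.2.2.1 not covered. → 8%.
Sum: 3% + 35% + 8% = 46%.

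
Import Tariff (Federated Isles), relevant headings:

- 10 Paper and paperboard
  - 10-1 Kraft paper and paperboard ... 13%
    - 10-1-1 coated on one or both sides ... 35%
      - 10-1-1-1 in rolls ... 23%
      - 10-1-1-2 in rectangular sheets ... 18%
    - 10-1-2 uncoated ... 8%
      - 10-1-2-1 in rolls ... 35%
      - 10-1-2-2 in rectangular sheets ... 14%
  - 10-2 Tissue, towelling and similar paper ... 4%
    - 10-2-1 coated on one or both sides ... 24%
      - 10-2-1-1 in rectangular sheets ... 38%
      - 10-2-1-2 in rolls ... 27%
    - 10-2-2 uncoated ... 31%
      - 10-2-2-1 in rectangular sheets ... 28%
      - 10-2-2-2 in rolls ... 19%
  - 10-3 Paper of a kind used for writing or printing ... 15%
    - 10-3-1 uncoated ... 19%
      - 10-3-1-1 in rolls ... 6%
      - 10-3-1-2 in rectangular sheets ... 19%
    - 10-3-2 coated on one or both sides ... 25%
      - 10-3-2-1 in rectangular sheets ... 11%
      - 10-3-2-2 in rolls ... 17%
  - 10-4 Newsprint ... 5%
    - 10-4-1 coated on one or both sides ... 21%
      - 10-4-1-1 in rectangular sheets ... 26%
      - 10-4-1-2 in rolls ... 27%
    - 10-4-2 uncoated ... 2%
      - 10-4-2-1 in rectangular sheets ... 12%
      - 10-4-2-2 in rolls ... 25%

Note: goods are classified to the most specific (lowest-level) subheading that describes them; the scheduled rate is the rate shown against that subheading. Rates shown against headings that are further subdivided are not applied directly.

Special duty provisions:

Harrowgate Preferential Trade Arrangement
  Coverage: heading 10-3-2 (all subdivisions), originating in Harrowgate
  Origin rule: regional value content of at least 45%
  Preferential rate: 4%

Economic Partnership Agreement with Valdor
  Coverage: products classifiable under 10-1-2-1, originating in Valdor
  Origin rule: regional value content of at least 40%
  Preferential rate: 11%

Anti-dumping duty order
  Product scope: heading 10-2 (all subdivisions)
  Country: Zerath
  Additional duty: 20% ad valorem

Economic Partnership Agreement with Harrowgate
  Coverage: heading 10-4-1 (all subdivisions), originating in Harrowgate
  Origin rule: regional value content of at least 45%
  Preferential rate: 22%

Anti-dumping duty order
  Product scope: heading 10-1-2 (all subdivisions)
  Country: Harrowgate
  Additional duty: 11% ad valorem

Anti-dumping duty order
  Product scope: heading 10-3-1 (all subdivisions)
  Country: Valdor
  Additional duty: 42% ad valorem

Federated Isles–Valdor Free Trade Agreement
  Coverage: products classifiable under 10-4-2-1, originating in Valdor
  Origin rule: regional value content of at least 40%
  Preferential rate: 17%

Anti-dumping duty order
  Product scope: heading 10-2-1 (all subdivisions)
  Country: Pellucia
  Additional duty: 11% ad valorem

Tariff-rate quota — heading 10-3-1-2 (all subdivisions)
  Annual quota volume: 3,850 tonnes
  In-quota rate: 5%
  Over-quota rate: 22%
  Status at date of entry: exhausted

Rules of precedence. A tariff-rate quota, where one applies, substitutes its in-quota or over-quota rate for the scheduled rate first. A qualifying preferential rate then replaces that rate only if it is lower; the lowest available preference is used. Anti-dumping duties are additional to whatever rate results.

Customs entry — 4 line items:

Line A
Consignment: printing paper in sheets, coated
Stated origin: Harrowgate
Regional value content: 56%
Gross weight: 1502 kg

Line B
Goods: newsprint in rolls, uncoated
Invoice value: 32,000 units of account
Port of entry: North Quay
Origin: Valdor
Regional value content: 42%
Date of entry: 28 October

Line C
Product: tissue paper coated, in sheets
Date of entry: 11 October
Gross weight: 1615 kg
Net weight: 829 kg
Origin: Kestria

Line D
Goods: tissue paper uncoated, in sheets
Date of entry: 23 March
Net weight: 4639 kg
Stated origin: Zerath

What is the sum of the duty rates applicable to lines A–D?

115%

Line A: printing paper → 10-3; coated → 10-3-2; in sheets → 10-3-2-1. Scheduled 11%. Harrowgate agreement on 10-3-2: RVC ≥ 45% → 4% available; Harrowgate agreement on 10-4-1: 10-3-2-1 not covered; preferential 4%. → 4%.
Line B: newsprint → 10-4; uncoated → 10-4-2; in rolls → 10-4-2-2. Scheduled 25%. Valdor agreement on 10-1-2-1: 10-4-2-2 not covered; Valdor agreement on 10-4-2-1: 10-4-2-2 not covered. → 25%.
Line C: tissue paper → 10-2; coated → 10-2-1; in sheets → 10-2-1-1. Scheduled 38%. No special measure applies. → 38%.
Line D: tissue paper → 10-2; uncoated → 10-2-2; in sheets → 10-2-2-1. Scheduled 28%. anti-dumping (Zerath, 10-2): +20%; total 28% + 20% = 48%. → 48%.
Sum: 4% + 25% + 38% + 48% = 115%.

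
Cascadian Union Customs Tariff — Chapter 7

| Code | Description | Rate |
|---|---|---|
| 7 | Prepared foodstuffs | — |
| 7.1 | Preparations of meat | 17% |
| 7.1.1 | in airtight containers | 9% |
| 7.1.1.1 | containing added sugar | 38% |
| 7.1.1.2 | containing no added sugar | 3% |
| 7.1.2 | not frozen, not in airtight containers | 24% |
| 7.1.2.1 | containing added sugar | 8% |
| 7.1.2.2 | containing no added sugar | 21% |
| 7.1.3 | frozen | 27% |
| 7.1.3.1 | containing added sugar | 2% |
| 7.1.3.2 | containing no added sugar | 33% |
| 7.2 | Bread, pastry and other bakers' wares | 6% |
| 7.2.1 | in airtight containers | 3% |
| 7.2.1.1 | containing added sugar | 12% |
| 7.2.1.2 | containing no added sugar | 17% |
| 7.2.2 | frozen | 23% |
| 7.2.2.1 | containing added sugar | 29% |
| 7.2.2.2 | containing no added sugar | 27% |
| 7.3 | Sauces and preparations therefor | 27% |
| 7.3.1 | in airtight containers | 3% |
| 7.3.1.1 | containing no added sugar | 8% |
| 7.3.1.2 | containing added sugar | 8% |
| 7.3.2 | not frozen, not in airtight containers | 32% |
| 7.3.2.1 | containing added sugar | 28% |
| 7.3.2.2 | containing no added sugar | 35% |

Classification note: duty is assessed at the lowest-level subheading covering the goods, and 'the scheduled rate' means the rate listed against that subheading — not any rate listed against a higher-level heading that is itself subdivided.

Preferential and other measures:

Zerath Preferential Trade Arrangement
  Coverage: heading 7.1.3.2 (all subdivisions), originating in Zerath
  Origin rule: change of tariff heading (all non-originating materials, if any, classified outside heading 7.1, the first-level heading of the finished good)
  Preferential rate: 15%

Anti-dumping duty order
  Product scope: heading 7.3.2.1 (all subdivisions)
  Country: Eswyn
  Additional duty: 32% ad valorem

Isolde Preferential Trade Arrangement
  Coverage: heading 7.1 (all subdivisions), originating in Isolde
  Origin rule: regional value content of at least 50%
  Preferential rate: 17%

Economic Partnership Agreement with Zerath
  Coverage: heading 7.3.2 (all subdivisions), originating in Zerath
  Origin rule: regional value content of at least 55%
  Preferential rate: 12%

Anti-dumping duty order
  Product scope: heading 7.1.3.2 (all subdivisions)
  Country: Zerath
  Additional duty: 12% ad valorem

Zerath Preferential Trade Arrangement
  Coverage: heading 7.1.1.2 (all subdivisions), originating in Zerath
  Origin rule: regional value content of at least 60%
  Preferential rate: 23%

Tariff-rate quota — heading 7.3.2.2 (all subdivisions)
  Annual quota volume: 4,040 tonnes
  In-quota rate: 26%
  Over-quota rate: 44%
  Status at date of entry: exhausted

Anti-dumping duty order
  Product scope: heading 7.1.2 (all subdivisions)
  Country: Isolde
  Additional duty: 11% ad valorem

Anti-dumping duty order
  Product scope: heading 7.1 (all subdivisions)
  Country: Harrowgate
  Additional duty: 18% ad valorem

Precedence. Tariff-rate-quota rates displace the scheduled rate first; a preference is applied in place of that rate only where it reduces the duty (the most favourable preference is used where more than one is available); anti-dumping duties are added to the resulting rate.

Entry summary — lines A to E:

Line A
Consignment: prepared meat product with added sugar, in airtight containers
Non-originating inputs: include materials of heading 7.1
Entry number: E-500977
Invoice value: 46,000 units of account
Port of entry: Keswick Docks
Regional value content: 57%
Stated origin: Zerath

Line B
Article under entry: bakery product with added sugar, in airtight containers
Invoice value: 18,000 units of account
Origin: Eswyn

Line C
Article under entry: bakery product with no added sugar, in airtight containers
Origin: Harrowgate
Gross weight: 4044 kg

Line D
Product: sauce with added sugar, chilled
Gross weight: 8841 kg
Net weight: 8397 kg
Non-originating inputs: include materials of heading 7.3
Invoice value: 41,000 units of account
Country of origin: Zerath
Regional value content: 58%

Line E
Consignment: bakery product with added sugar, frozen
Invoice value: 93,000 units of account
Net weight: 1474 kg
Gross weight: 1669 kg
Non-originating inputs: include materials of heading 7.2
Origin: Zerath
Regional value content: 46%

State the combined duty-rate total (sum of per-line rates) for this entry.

Line A: prepared meat product → 7.1; in airtight containers → 7.1.1; with added sugar → 7.1.1.1. Scheduled 38%. Zerath agreement on 7.1.3.2: 7.1.1.1 not covered; Zerath agreement on 7.3.2: 7.1.1.1 not covered; Zerath agreement on 7.1.1.2: 7.1.1.1 not covered. → 38%.
Line B: bakery product → 7.2; in airtight containers → 7.2.1; with added sugar → 7.2.1.1. Scheduled 12%. No special measure applies. → 12%.
Line C: bakery product → 7.2; in airtight containers → 7.2.1; with no added sugar → 7.2.1.2. Scheduled 17%. No special measure applies. → 17%.
Line D: sauce → 7.3; chilled → 7.3.2; with added sugar → 7.3.2.1. Scheduled 28%. Zerath agreement on 7.1.3.2: 7.3.2.1 not covered; Zerath agreement on 7.3.2: RVC ≥ 55% → 12% available; Zerath agreement on 7.1.1.2: 7.3.2.1 not covered; preferential 12%. → 12%.
Line E: bakery product → 7.2; frozen → 7.2.2; with added sugar → 7.2.2.1. Scheduled 29%. Zerath agreement on 7.1.3.2: 7.2.2.1 not covered; Zerath agreement on 7.3.2: 7.2.2.1 not covered; Zerath agreement on 7.1.1.2: 7.2.2.1 not covered. → 29%.
Sum: 38% + 12% + 17% + 12% + 29% = 108%.

108%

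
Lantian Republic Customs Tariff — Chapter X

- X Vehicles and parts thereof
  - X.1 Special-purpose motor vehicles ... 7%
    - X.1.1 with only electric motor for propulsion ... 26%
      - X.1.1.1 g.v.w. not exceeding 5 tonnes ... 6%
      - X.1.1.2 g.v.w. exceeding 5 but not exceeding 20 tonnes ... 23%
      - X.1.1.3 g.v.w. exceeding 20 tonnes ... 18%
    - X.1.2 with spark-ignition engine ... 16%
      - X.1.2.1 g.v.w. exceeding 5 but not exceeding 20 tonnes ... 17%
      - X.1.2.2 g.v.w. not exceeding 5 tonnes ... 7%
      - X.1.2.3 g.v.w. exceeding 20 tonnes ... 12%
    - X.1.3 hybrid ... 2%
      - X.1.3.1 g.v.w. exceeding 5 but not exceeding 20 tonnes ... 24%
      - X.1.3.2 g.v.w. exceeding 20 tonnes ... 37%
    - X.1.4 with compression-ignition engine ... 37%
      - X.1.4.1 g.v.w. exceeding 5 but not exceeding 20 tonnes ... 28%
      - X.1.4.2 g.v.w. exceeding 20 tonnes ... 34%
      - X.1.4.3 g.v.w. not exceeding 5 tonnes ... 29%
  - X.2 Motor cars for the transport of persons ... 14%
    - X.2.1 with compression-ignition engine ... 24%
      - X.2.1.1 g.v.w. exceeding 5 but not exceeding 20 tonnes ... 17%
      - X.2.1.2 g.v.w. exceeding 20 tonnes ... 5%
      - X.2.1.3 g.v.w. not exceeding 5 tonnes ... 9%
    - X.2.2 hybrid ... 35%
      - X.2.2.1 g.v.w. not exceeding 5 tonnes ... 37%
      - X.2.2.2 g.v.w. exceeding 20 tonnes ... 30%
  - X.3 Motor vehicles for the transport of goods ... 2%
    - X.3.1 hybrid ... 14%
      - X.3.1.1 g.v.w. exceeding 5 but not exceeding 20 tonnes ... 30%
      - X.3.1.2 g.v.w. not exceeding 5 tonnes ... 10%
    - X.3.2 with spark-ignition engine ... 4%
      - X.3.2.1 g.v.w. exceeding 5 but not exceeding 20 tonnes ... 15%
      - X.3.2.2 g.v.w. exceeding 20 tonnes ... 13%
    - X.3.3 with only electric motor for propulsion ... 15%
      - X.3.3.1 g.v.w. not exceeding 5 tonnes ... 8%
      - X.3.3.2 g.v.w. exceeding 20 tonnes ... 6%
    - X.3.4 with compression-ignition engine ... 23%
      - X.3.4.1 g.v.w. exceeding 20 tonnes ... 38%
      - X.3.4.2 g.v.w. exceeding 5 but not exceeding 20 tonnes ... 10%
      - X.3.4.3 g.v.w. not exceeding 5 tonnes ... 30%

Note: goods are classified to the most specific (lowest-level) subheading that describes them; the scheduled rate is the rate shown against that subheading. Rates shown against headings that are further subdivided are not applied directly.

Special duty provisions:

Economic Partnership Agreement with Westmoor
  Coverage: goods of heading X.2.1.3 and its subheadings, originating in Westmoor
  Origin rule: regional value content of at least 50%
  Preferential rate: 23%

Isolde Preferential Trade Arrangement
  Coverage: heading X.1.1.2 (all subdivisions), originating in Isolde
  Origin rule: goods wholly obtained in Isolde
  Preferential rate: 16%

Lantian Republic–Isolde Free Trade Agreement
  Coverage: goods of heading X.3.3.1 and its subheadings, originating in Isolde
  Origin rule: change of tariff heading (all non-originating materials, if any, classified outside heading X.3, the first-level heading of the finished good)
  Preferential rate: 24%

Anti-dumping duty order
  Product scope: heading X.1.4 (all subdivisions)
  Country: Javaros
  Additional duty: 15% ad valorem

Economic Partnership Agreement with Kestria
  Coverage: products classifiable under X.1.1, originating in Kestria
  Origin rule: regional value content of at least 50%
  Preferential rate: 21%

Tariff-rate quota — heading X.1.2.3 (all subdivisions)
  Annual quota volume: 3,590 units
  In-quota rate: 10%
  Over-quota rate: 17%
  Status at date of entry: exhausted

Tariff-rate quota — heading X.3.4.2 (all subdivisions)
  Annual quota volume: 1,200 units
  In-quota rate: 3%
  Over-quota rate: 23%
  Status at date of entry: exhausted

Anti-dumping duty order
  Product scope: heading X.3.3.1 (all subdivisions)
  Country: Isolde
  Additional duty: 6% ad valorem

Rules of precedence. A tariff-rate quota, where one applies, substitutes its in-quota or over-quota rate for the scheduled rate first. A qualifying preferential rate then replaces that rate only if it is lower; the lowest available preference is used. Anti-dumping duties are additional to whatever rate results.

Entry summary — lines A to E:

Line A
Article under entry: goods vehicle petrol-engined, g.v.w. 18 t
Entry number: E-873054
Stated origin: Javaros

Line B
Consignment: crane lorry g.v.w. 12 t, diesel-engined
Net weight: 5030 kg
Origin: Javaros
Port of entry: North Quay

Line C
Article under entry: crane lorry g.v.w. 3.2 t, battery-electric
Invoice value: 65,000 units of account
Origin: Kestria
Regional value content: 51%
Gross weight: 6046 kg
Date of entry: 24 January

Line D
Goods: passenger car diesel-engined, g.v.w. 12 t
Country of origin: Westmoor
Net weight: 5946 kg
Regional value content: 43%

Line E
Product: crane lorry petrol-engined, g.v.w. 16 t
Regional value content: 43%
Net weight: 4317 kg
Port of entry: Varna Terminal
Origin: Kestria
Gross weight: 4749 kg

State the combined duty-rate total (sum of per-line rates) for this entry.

Line A: goods vehicle → X.3; petrol-engined → X.3.2; g.v.w. 18 t → X.3.2.1. Scheduled 15%. No special measure applies. → 15%.
Line B: crane lorry → X.1; diesel-engined → X.1.4; g.v.w. 12 t → X.1.4.1. Scheduled 28%. anti-dumping (Javaros, X.1.4): +15%; total 28% + 15% = 43%. → 43%.
Line C: crane lorry → X.1; battery-electric → X.1.1; g.v.w. 3.2 t → X.1.1.1. Scheduled 6%. Kestria agreement on X.1.1: RVC ≥ 50% → 21% available; preference 21% not lower than 6% → no reduction. → 6%.
Line D: passenger car → X.2; diesel-engined → X.2.1; g.v.w. 12 t → X.2.1.1. Scheduled 17%. Westmoor agreement on X.2.1.3: X.2.1.1 not covered. → 17%.
Line E: crane lorry → X.1; petrol-engined → X.1.2; g.v.w. 16 t → X.1.2.1. Scheduled 17%. Kestria agreement on X.1.1: X.1.2.1 not covered. → 17%.
Sum: 15% + 43% + 6% + 17% + 17% = 98%.

98%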